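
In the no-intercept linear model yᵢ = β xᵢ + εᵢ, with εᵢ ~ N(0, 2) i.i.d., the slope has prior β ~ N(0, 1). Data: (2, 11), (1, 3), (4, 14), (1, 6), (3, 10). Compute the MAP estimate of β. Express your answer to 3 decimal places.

log p(β | y) = −Σ(yᵢ − βxᵢ)²/(2·2) − β²/(2·1) + const.
Setting the derivative to zero: Σxᵢ(yᵢ − βxᵢ)/2 − β/1 = 0, so β = Σxᵢyᵢ / (Σxᵢ² + σ²/τ²).
Σxᵢyᵢ = 2·11 + 1·3 + 4·14 + 1·6 + 3·10 = 117; Σxᵢ² = 31; σ²/τ² = 2.
β̂_MAP = 117 / (31 + 2) = 117/33 ≈ 3.545.

β̂_MAP = 3.545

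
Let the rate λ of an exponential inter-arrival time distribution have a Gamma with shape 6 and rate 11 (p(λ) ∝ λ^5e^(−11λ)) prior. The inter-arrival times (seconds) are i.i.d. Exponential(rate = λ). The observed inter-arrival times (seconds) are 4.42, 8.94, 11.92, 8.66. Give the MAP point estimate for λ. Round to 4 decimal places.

The Exponential(rate=λ) likelihood is ∝ λ^n e^(−λΣtᵢ). Here n = 4 and Σtᵢ = 4.42 + 8.94 + 11.92 + 8.66 = 33.94.
Posterior ∝ λ^5e^(−11λ) · λ^4e^(−33.94λ) = λ^9e^(−44.94λ), i.e. Gamma(10, 44.94).
Mode = (a−1)/b = 9/44.94 ≈ 0.2003.

λ̂_MAP = 0.2003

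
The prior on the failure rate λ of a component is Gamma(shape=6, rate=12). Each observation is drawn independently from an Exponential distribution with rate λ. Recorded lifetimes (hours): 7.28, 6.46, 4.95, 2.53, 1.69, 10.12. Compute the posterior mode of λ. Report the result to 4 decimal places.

The Exponential(rate=λ) likelihood is ∝ λ^n e^(−λΣtᵢ). Here n = 6 and Σtᵢ = 7.28 + 6.46 + 4.95 + 2.53 + 1.69 + 10.12 = 33.03.
Posterior ∝ λ^5e^(−12λ) · λ^6e^(−33.03λ) = λ^11e^(−45.03λ), i.e. Gamma(12, 45.03).
Mode = (a−1)/b = 11/45.03 ≈ 0.2443.

λ̂_MAP = 0.2443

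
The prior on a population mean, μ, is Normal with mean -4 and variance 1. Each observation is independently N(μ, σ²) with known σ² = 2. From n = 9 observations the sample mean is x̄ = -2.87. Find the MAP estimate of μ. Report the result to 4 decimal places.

μ̂_MAP = -3.0755

n = 9, x̄ = -2.87.
For a Normal prior and Normal likelihood with known variance, the posterior is Normal; its mode equals its mean, the precision-weighted average.
Prior precision 1/σ₀² = 1/1 = 1; data precision n/σ² = 9/2 = 4.5.
μ̂ = (1·(-4) + 4.5·(-2.87)) / (1 + 4.5) = (-16.915)/5.5 = -3383/1100 ≈ -3.0755.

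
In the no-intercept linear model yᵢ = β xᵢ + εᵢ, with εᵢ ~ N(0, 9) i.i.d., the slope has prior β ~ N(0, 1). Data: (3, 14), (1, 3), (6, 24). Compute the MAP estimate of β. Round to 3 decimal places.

β̂_MAP = 3.436

log p(β | y) = −Σ(yᵢ − βxᵢ)²/(2·9) − β²/(2·1) + const.
Setting the derivative to zero: Σxᵢ(yᵢ − βxᵢ)/9 − β/1 = 0, so β = Σxᵢyᵢ / (Σxᵢ² + σ²/τ²).
Σxᵢyᵢ = 3·14 + 1·3 + 6·24 = 189; Σxᵢ² = 46; σ²/τ² = 9.
β̂_MAP = 189 / (46 + 9) = 189/55 ≈ 3.436.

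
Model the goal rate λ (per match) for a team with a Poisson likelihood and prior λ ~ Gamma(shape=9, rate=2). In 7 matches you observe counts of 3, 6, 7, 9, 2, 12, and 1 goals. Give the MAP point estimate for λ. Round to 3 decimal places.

Σxᵢ = 3+6+7+9+2+12+1 = 40, with n = 7.
Posterior ∝ λ^8e^(−2λ) · λ^40e^(−7λ) = λ^48e^(−9λ), i.e. Gamma(shape=49, rate=9).
The mode of a Gamma(a, b) with a ≥ 1 (shape–rate) is (a−1)/b = 48/9 ≈ 5.333.

λ̂_MAP = 5.333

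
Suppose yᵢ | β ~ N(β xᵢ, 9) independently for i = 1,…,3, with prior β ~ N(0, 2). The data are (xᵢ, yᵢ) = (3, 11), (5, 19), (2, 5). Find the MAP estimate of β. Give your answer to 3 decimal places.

log p(β | y) = −Σ(yᵢ − βxᵢ)²/(2·9) − β²/(2·2) + const.
Setting the derivative to zero: Σxᵢ(yᵢ − βxᵢ)/9 − β/2 = 0, so β = Σxᵢyᵢ / (Σxᵢ² + σ²/τ²).
Σxᵢyᵢ = 3·11 + 5·19 + 2·5 = 138; Σxᵢ² = 38; σ²/τ² = 4.5.
β̂_MAP = 138 / (38 + 4.5) = 138/42.5 ≈ 3.247.

β̂_MAP = 3.247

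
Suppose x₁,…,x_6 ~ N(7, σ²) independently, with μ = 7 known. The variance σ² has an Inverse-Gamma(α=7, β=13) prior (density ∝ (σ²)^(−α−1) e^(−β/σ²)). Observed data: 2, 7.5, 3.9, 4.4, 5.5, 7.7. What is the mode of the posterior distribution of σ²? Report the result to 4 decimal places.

σ̂²_MAP = 3.1982

Sum of squared deviations about the known mean: SS = (2−7)² + (7.5−7)² + (3.9−7)² + (4.4−7)² + (5.5−7)² + (7.7−7)² = 44.36.
The Normal likelihood contributes (σ²)^(−n/2) exp(−SS/(2σ²)), so the posterior is Inverse-Gamma(α + n/2, β + SS/2) = Inverse-Gamma(10, 35.18).
The mode of Inverse-Gamma(a, b) is b/(a+1) = 35.18/11 ≈ 3.1982.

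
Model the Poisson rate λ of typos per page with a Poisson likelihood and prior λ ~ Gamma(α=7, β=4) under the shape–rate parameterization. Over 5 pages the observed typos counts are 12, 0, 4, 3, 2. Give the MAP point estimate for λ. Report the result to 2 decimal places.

λ̂_MAP = 3.00

Σxᵢ = 12+0+4+3+2 = 21, with n = 5.
Posterior ∝ λ^6e^(−4λ) · λ^21e^(−5λ) = λ^27e^(−9λ), i.e. Gamma(shape=28, rate=9).
The mode of a Gamma(a, b) with a ≥ 1 (shape–rate) is (a−1)/b = 27/9 ≈ 3.00.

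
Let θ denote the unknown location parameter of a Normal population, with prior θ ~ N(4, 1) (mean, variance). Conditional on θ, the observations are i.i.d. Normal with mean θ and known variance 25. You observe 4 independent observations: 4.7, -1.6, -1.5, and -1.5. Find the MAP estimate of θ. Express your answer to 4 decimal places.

n = 4; x̄ = (4.7 + (-1.6) + (-1.5) + (-1.5))/4 = 0.1/4 = 0.025.
For a Normal prior and Normal likelihood with known variance, the posterior is Normal; its mode equals its mean, the precision-weighted average.
Prior precision 1/σ₀² = 1/1 = 1; data precision n/σ² = 4/25 = 0.16.
θ̂ = (1·4 + 0.16·0.025) / (1 + 0.16) = 4.004/1.16 = 1001/290 ≈ 3.4517.

θ̂_MAP = 3.4517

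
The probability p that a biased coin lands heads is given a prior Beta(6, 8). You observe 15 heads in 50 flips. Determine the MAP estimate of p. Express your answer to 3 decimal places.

p̂_MAP = 0.323

Prior: Beta(6, 8).
Data: 15 successes in 50 trials. The binomial likelihood contributes p^15(1−p)^35, so the posterior is Beta(6+15, 8+35) = Beta(21, 43).
For Beta(a, b) with a, b > 1 the mode is (a−1)/(a+b−2) = 20/62 ≈ 0.323.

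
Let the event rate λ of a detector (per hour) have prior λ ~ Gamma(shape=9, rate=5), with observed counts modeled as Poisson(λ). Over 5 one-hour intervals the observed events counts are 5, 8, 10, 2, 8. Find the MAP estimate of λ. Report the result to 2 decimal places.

Σxᵢ = 5+8+10+2+8 = 33, with n = 5.
Posterior ∝ λ^8e^(−5λ) · λ^33e^(−5λ) = λ^41e^(−10λ), i.e. Gamma(shape=42, rate=10).
The mode of a Gamma(a, b) with a ≥ 1 (shape–rate) is (a−1)/b = 41/10 ≈ 4.10.

λ̂_MAP = 4.10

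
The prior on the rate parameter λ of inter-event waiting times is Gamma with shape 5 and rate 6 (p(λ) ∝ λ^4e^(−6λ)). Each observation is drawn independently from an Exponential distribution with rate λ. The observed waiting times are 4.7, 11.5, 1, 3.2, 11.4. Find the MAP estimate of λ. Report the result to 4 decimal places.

λ̂_MAP = 0.2381

The Exponential(rate=λ) likelihood is ∝ λ^n e^(−λΣtᵢ). Here n = 5 and Σtᵢ = 4.7 + 11.5 + 1 + 3.2 + 11.4 = 31.8.
Posterior ∝ λ^4e^(−6λ) · λ^5e^(−31.8λ) = λ^9e^(−37.8λ), i.e. Gamma(10, 37.8).
Mode = (a−1)/b = 9/37.8 ≈ 0.2381.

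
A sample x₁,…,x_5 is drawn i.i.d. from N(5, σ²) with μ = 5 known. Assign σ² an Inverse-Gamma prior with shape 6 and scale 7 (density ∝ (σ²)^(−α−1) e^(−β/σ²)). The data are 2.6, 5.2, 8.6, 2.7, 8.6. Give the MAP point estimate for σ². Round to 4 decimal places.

σ̂²_MAP = 2.6847

Sum of squared deviations about the known mean: SS = (2.6−5)² + (5.2−5)² + (8.6−5)² + (2.7−5)² + (8.6−5)² = 37.01.
The Normal likelihood contributes (σ²)^(−n/2) exp(−SS/(2σ²)), so the posterior is Inverse-Gamma(α + n/2, β + SS/2) = Inverse-Gamma(8.5, 25.505).
The mode of Inverse-Gamma(a, b) is b/(a+1) = 25.505/9.5 ≈ 2.6847.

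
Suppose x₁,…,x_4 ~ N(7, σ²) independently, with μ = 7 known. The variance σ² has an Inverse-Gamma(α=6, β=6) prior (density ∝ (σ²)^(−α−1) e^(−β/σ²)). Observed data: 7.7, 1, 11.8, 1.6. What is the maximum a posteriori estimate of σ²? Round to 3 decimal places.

σ̂²_MAP = 5.594

Sum of squared deviations about the known mean: SS = (7.7−7)² + (1−7)² + (11.8−7)² + (1.6−7)² = 88.69.
The Normal likelihood contributes (σ²)^(−n/2) exp(−SS/(2σ²)), so the posterior is Inverse-Gamma(α + n/2, β + SS/2) = Inverse-Gamma(8, 50.345).
The mode of Inverse-Gamma(a, b) is b/(a+1) = 50.345/9 ≈ 5.594.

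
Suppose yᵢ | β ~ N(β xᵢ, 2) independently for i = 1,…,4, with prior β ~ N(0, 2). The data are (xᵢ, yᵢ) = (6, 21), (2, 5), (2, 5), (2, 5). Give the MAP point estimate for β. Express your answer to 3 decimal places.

log p(β | y) = −Σ(yᵢ − βxᵢ)²/(2·2) − β²/(2·2) + const.
Setting the derivative to zero: Σxᵢ(yᵢ − βxᵢ)/2 − β/2 = 0, so β = Σxᵢyᵢ / (Σxᵢ² + σ²/τ²).
Σxᵢyᵢ = 6·21 + 2·5 + 2·5 + 2·5 = 156; Σxᵢ² = 48; σ²/τ² = 1.
β̂_MAP = 156 / (48 + 1) = 156/49 ≈ 3.184.

β̂_MAP = 3.184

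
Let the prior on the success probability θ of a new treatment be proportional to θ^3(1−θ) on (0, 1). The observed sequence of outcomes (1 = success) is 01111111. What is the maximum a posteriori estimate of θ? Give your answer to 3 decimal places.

The prior density ∝ θ^3(1−θ)^1 is the kernel of Beta(4, 2).
Data: 7 successes in 8 trials (from the sequence). The binomial likelihood contributes θ^7(1−θ)^1, so the posterior is Beta(4+7, 2+1) = Beta(11, 3).
For Beta(a, b) with a, b > 1 the mode is (a−1)/(a+b−2) = 10/12 ≈ 0.833.

θ̂_MAP = 0.833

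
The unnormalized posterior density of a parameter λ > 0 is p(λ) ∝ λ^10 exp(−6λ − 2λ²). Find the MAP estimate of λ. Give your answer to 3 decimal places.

λ̂_MAP = 1.000

ℓ'(λ) = 10/λ − 6 − 4λ. Setting this to zero and multiplying by λ: 4λ² + 6λ − 10 = 0.
λ = (−6 + √(6² + 4·4·10)) / (2·4) = (−6 + √196) / 8 = (−6 + 14)/8 = 1.
ℓ''(λ) = −10/λ² − 4 < 0, confirming a maximum.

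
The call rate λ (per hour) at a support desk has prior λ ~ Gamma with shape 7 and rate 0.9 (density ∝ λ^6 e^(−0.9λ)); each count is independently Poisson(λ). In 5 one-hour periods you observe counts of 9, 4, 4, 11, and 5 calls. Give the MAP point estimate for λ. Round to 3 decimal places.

λ̂_MAP = 6.610

Σxᵢ = 9+4+4+11+5 = 33, with n = 5.
Posterior ∝ λ^6e^(−0.9λ) · λ^33e^(−5λ) = λ^39e^(−5.9λ), i.e. Gamma(shape=40, rate=5.9).
The mode of a Gamma(a, b) with a ≥ 1 (shape–rate) is (a−1)/b = 39/5.9 ≈ 6.610.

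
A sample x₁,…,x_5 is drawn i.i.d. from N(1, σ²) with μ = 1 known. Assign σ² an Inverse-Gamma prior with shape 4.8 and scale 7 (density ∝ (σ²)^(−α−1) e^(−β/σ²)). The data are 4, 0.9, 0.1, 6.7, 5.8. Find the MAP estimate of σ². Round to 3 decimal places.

Sum of squared deviations about the known mean: SS = (4−1)² + (0.9−1)² + (0.1−1)² + (6.7−1)² + (5.8−1)² = 65.35.
The Normal likelihood contributes (σ²)^(−n/2) exp(−SS/(2σ²)), so the posterior is Inverse-Gamma(α + n/2, β + SS/2) = Inverse-Gamma(7.3, 39.675).
The mode of Inverse-Gamma(a, b) is b/(a+1) = 39.675/8.3 ≈ 4.780.

σ̂²_MAP = 4.780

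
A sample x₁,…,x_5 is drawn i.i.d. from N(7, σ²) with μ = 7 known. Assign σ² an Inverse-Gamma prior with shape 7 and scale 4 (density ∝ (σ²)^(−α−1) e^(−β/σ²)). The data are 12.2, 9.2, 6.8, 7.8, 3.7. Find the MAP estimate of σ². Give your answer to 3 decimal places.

Sum of squared deviations about the known mean: SS = (12.2−7)² + (9.2−7)² + (6.8−7)² + (7.8−7)² + (3.7−7)² = 43.45.
The Normal likelihood contributes (σ²)^(−n/2) exp(−SS/(2σ²)), so the posterior is Inverse-Gamma(α + n/2, β + SS/2) = Inverse-Gamma(9.5, 25.725).
The mode of Inverse-Gamma(a, b) is b/(a+1) = 25.725/10.5 ≈ 2.450.

σ̂²_MAP = 2.450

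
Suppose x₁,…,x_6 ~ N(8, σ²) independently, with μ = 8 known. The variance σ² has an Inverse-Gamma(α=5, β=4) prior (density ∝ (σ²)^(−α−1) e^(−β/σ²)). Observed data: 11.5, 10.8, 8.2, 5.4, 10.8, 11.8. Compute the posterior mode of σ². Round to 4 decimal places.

Sum of squared deviations about the known mean: SS = (11.5−8)² + (10.8−8)² + (8.2−8)² + (5.4−8)² + (10.8−8)² + (11.8−8)² = 49.17.
The Normal likelihood contributes (σ²)^(−n/2) exp(−SS/(2σ²)), so the posterior is Inverse-Gamma(α + n/2, β + SS/2) = Inverse-Gamma(8, 28.585).
The mode of Inverse-Gamma(a, b) is b/(a+1) = 28.585/9 ≈ 3.1761.

σ̂²_MAP = 3.1761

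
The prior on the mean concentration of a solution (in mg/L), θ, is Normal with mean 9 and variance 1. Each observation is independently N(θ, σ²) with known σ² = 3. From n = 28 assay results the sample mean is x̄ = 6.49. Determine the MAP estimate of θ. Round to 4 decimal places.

n = 28, x̄ = 6.49.
For a Normal prior and Normal likelihood with known variance, the posterior is Normal; its mode equals its mean, the precision-weighted average.
Prior precision 1/σ₀² = 1/1 = 1; data precision n/σ² = 28/3.
θ̂ = (1·9 + (28/3)·6.49) / (1 + 28/3) = (5218/75)/(31/3) = 5218/775 ≈ 6.7329.

θ̂_MAP = 6.7329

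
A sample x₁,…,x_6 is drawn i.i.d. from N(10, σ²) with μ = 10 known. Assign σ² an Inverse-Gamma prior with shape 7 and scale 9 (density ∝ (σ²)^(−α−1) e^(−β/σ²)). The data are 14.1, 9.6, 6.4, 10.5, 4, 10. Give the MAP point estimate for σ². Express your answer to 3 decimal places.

Sum of squared deviations about the known mean: SS = (14.1−10)² + (9.6−10)² + (6.4−10)² + (10.5−10)² + (4−10)² + (10−10)² = 66.18.
The Normal likelihood contributes (σ²)^(−n/2) exp(−SS/(2σ²)), so the posterior is Inverse-Gamma(α + n/2, β + SS/2) = Inverse-Gamma(10, 42.09).
The mode of Inverse-Gamma(a, b) is b/(a+1) = 42.09/11 ≈ 3.826.

σ̂²_MAP = 3.826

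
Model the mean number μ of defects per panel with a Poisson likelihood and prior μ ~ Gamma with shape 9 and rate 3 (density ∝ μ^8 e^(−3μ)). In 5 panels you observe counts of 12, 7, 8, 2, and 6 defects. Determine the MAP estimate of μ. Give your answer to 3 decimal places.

Σxᵢ = 12+7+8+2+6 = 35, with n = 5.
Posterior ∝ μ^8e^(−3μ) · μ^35e^(−5μ) = μ^43e^(−8μ), i.e. Gamma(shape=44, rate=8).
The mode of a Gamma(a, b) with a ≥ 1 (shape–rate) is (a−1)/b = 43/8 ≈ 5.375.

μ̂_MAP = 5.375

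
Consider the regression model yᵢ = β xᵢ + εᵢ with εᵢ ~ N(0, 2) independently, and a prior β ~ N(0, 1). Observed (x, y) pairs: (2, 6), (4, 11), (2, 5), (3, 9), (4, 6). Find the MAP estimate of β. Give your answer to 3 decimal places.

β̂_MAP = 2.294

log p(β | y) = −Σ(yᵢ − βxᵢ)²/(2·2) − β²/(2·1) + const.
Setting the derivative to zero: Σxᵢ(yᵢ − βxᵢ)/2 − β/1 = 0, so β = Σxᵢyᵢ / (Σxᵢ² + σ²/τ²).
Σxᵢyᵢ = 2·6 + 4·11 + 2·5 + 3·9 + 4·6 = 117; Σxᵢ² = 49; σ²/τ² = 2.
β̂_MAP = 117 / (49 + 2) = 117/51 ≈ 2.294.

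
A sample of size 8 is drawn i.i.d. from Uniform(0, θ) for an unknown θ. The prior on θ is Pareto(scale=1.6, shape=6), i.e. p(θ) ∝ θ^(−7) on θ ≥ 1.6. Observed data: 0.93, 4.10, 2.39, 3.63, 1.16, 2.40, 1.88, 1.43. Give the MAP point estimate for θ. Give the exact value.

θ̂_MAP = 4.10

The Uniform(0, θ) likelihood is θ^(−n) for θ ≥ max(xᵢ), zero otherwise. Here max(xᵢ) = 4.10.
Posterior ∝ θ^(−7) · θ^(−8) = θ^(−15) on θ ≥ max(1.6, 4.10) = 4.10.
This density is strictly decreasing in θ, so the posterior mode lies at the lower boundary of the support.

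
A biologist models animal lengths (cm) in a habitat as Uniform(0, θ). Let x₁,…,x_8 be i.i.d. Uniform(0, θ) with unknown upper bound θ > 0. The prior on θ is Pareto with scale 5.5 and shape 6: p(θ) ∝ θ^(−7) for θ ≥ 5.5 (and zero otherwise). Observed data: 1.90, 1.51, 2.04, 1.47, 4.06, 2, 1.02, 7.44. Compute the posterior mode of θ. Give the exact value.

The Uniform(0, θ) likelihood is θ^(−n) for θ ≥ max(xᵢ), zero otherwise. Here max(xᵢ) = 7.44.
Posterior ∝ θ^(−7) · θ^(−8) = θ^(−15) on θ ≥ max(5.5, 7.44) = 7.44.
This density is strictly decreasing in θ, so the posterior mode lies at the lower boundary of the support.

θ̂_MAP = 7.44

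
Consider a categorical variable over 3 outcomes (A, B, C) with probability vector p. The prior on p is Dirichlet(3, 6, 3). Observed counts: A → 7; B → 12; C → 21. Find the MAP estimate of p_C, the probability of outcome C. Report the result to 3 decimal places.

MAP estimate of p_C = 0.469

The posterior is Dirichlet(αᵢ + nᵢ) = Dirichlet(10, 18, 24).
For a Dirichlet(a₁,…,a_K) with all aᵢ > 1, the mode has j-th component (aⱼ − 1)/(Σaᵢ − K).
Here Σaᵢ = 52 and K = 3, so p_C = (24 − 1)/(52 − 3) = 23/49 ≈ 0.469.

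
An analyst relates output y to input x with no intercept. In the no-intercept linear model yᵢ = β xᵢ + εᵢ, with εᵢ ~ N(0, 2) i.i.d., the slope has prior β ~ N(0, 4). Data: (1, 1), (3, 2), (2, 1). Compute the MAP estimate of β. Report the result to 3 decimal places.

β̂_MAP = 0.621

log p(β | y) = −Σ(yᵢ − βxᵢ)²/(2·2) − β²/(2·4) + const.
Setting the derivative to zero: Σxᵢ(yᵢ − βxᵢ)/2 − β/4 = 0, so β = Σxᵢyᵢ / (Σxᵢ² + σ²/τ²).
Σxᵢyᵢ = 1·1 + 3·2 + 2·1 = 9; Σxᵢ² = 14; σ²/τ² = 0.5.
β̂_MAP = 9 / (14 + 0.5) = 9/14.5 ≈ 0.621.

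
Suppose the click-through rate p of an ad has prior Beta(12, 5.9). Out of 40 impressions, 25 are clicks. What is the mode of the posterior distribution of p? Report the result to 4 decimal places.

p̂_MAP = 0.6440

Prior: Beta(12, 5.9).
Data: 25 successes in 40 trials. The binomial likelihood contributes p^25(1−p)^15, so the posterior is Beta(12+25, 5.9+15) = Beta(37, 20.9).
For Beta(a, b) with a, b > 1 the mode is (a−1)/(a+b−2) = 36/55.9 ≈ 0.6440.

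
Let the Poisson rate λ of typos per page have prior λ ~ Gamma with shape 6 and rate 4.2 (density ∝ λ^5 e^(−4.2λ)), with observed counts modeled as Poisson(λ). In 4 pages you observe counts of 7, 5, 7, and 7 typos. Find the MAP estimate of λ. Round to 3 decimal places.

λ̂_MAP = 3.780

Σxᵢ = 7+5+7+7 = 26, with n = 4.
Posterior ∝ λ^5e^(−4.2λ) · λ^26e^(−4λ) = λ^31e^(−8.2λ), i.e. Gamma(shape=32, rate=8.2).
The mode of a Gamma(a, b) with a ≥ 1 (shape–rate) is (a−1)/b = 31/8.2 ≈ 3.780.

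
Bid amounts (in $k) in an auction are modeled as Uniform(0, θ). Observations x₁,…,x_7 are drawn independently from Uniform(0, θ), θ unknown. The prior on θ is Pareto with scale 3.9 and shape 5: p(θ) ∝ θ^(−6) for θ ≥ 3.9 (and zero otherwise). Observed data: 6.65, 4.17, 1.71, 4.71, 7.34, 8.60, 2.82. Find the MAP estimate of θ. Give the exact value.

θ̂_MAP = 8.60

The Uniform(0, θ) likelihood is θ^(−n) for θ ≥ max(xᵢ), zero otherwise. Here max(xᵢ) = 8.60.
Posterior ∝ θ^(−6) · θ^(−7) = θ^(−13) on θ ≥ max(3.9, 8.60) = 8.60.
This density is strictly decreasing in θ, so the posterior mode lies at the lower boundary of the support.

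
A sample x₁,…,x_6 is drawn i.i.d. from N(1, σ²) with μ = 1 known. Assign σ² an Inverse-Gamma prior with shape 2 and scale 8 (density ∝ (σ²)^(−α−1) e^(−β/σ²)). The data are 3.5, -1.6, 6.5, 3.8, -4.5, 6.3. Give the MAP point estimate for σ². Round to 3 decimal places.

σ̂²_MAP = 10.453

Sum of squared deviations about the known mean: SS = (3.5−1)² + (-1.6−1)² + (6.5−1)² + (3.8−1)² + (-4.5−1)² + (6.3−1)² = 109.44.
The Normal likelihood contributes (σ²)^(−n/2) exp(−SS/(2σ²)), so the posterior is Inverse-Gamma(α + n/2, β + SS/2) = Inverse-Gamma(5, 62.72).
The mode of Inverse-Gamma(a, b) is b/(a+1) = 62.72/6 ≈ 10.453.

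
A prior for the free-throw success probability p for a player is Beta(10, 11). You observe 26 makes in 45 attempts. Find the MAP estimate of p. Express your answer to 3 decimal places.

p̂_MAP = 0.547

Prior: Beta(10, 11).
Data: 26 successes in 45 trials. The binomial likelihood contributes p^26(1−p)^19, so the posterior is Beta(10+26, 11+19) = Beta(36, 30).
For Beta(a, b) with a, b > 1 the mode is (a−1)/(a+b−2) = 35/64 ≈ 0.547.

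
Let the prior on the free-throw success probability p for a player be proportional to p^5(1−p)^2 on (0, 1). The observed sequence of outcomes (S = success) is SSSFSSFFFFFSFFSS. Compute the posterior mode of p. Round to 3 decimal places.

The prior density ∝ p^5(1−p)^2 is the kernel of Beta(6, 3).
Data: 8 successes in 16 trials (from the sequence). The binomial likelihood contributes p^8(1−p)^8, so the posterior is Beta(6+8, 3+8) = Beta(14, 11).
For Beta(a, b) with a, b > 1 the mode is (a−1)/(a+b−2) = 13/23 ≈ 0.565.

p̂_MAP = 0.565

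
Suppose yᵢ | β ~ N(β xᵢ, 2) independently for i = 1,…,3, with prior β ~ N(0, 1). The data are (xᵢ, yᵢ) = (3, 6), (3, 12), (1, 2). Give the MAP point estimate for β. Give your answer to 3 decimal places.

log p(β | y) = −Σ(yᵢ − βxᵢ)²/(2·2) − β²/(2·1) + const.
Setting the derivative to zero: Σxᵢ(yᵢ − βxᵢ)/2 − β/1 = 0, so β = Σxᵢyᵢ / (Σxᵢ² + σ²/τ²).
Σxᵢyᵢ = 3·6 + 3·12 + 1·2 = 56; Σxᵢ² = 19; σ²/τ² = 2.
β̂_MAP = 56 / (19 + 2) = 56/21 ≈ 2.667.

β̂_MAP = 2.667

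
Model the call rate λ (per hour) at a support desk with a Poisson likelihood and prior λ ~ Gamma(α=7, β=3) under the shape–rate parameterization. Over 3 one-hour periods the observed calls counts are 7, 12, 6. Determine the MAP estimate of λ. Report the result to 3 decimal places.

λ̂_MAP = 5.167

Σxᵢ = 7+12+6 = 25, with n = 3.
Posterior ∝ λ^6e^(−3λ) · λ^25e^(−3λ) = λ^31e^(−6λ), i.e. Gamma(shape=32, rate=6).
The mode of a Gamma(a, b) with a ≥ 1 (shape–rate) is (a−1)/b = 31/6 ≈ 5.167.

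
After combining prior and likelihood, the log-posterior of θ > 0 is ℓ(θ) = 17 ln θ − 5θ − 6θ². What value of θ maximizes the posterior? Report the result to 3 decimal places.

ℓ'(θ) = 17/θ − 5 − 12θ. Setting this to zero and multiplying by θ: 12θ² + 5θ − 17 = 0.
θ = (−5 + √(5² + 4·12·17)) / (2·12) = (−5 + √841) / 24 = (−5 + 29)/24 = 1.
ℓ''(θ) = −17/θ² − 12 < 0, confirming a maximum.

θ̂_MAP = 1.000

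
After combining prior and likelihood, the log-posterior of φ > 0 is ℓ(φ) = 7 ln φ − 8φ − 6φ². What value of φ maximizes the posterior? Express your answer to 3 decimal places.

φ̂_MAP = 0.500

ℓ'(φ) = 7/φ − 8 − 12φ. Setting this to zero and multiplying by φ: 12φ² + 8φ − 7 = 0.
φ = (−8 + √(8² + 4·12·7)) / (2·12) = (−8 + √400) / 24 = (−8 + 20)/24 = 1/2.
ℓ''(φ) = −7/φ² − 12 < 0, confirming a maximum.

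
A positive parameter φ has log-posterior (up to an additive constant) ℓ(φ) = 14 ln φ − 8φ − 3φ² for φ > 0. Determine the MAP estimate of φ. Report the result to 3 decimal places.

φ̂_MAP = 1.000

ℓ'(φ) = 14/φ − 8 − 6φ. Setting this to zero and multiplying by φ: 6φ² + 8φ − 14 = 0.
φ = (−8 + √(8² + 4·6·14)) / (2·6) = (−8 + √400) / 12 = (−8 + 20)/12 = 1.
ℓ''(φ) = −14/φ² − 6 < 0, confirming a maximum.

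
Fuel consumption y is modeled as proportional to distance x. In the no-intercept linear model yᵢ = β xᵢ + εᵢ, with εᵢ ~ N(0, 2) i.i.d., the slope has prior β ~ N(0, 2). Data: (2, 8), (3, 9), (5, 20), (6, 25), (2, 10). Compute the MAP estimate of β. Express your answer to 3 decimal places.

log p(β | y) = −Σ(yᵢ − βxᵢ)²/(2·2) − β²/(2·2) + const.
Setting the derivative to zero: Σxᵢ(yᵢ − βxᵢ)/2 − β/2 = 0, so β = Σxᵢyᵢ / (Σxᵢ² + σ²/τ²).
Σxᵢyᵢ = 2·8 + 3·9 + 5·20 + 6·25 + 2·10 = 313; Σxᵢ² = 78; σ²/τ² = 1.
β̂_MAP = 313 / (78 + 1) = 313/79 ≈ 3.962.

β̂_MAP = 3.962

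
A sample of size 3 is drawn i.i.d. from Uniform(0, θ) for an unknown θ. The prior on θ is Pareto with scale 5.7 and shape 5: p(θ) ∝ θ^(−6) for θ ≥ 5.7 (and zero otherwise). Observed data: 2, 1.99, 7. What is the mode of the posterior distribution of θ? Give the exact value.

θ̂_MAP = 7

The Uniform(0, θ) likelihood is θ^(−n) for θ ≥ max(xᵢ), zero otherwise. Here max(xᵢ) = 7.
Posterior ∝ θ^(−6) · θ^(−3) = θ^(−9) on θ ≥ max(5.7, 7) = 7.
This density is strictly decreasing in θ, so the posterior mode lies at the lower boundary of the support.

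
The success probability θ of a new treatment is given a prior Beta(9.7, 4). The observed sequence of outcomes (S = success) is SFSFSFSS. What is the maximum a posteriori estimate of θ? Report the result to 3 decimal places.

Prior: Beta(9.7, 4).
Data: 5 successes in 8 trials (from the sequence). The binomial likelihood contributes θ^5(1−θ)^3, so the posterior is Beta(9.7+5, 4+3) = Beta(14.7, 7).
For Beta(a, b) with a, b > 1 the mode is (a−1)/(a+b−2) = 13.7/19.7 ≈ 0.695.

θ̂_MAP = 0.695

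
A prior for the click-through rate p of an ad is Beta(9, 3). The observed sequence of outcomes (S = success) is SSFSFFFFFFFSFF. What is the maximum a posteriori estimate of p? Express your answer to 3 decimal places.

Prior: Beta(9, 3).
Data: 4 successes in 14 trials (from the sequence). The binomial likelihood contributes p^4(1−p)^10, so the posterior is Beta(9+4, 3+10) = Beta(13, 13).
For Beta(a, b) with a, b > 1 the mode is (a−1)/(a+b−2) = 12/24 ≈ 0.500.

p̂_MAP = 0.500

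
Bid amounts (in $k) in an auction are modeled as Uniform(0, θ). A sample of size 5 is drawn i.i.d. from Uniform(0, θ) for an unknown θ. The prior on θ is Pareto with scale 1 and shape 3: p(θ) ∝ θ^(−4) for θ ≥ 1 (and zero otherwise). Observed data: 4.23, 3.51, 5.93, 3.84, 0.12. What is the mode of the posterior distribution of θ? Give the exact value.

The Uniform(0, θ) likelihood is θ^(−n) for θ ≥ max(xᵢ), zero otherwise. Here max(xᵢ) = 5.93.
Posterior ∝ θ^(−4) · θ^(−5) = θ^(−9) on θ ≥ max(1, 5.93) = 5.93.
This density is strictly decreasing in θ, so the posterior mode lies at the lower boundary of the support.

θ̂_MAP = 5.93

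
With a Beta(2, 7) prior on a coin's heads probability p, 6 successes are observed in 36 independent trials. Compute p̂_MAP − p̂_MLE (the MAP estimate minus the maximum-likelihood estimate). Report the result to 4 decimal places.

Posterior is Beta(8, 37); MAP = (8−1)/(45−2) = 7/43 ≈ 0.16279.
MLE ignores the prior: p̂_MLE = k/n = 6/36 ≈ 0.16667.
Difference = 7/43 − 6/36 = -1/258 ≈ -0.0039.

MAP − MLE = -0.0039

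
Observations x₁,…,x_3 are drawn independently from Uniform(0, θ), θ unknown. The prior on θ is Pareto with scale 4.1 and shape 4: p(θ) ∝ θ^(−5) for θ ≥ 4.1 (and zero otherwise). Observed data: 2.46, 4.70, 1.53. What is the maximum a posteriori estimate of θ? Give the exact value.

The Uniform(0, θ) likelihood is θ^(−n) for θ ≥ max(xᵢ), zero otherwise. Here max(xᵢ) = 4.70.
Posterior ∝ θ^(−5) · θ^(−3) = θ^(−8) on θ ≥ max(4.1, 4.70) = 4.70.
This density is strictly decreasing in θ, so the posterior mode lies at the lower boundary of the support.

θ̂_MAP = 4.70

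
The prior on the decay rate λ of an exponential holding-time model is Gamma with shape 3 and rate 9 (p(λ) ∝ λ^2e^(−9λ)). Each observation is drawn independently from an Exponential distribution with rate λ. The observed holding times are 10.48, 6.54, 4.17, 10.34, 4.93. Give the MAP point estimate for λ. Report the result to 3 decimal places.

λ̂_MAP = 0.154

The Exponential(rate=λ) likelihood is ∝ λ^n e^(−λΣtᵢ). Here n = 5 and Σtᵢ = 10.48 + 6.54 + 4.17 + 10.34 + 4.93 = 36.46.
Posterior ∝ λ^2e^(−9λ) · λ^5e^(−36.46λ) = λ^7e^(−45.46λ), i.e. Gamma(8, 45.46).
Mode = (a−1)/b = 7/45.46 ≈ 0.154.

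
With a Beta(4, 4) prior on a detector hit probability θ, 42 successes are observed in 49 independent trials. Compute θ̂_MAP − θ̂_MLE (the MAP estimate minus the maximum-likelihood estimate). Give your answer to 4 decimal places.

Posterior is Beta(46, 11); MAP = (46−1)/(57−2) = 45/55 ≈ 0.81818.
MLE ignores the prior: θ̂_MLE = k/n = 42/49 ≈ 0.85714.
Difference = 45/55 − 42/49 = -3/77 ≈ -0.0390.

MAP − MLE = -0.0390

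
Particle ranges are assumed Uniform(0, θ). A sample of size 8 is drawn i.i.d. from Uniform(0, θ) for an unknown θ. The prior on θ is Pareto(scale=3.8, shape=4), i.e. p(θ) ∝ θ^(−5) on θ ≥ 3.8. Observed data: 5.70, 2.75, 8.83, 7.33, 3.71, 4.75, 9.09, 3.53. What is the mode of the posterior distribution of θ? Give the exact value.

The Uniform(0, θ) likelihood is θ^(−n) for θ ≥ max(xᵢ), zero otherwise. Here max(xᵢ) = 9.09.
Posterior ∝ θ^(−5) · θ^(−8) = θ^(−13) on θ ≥ max(3.8, 9.09) = 9.09.
This density is strictly decreasing in θ, so the posterior mode lies at the lower boundary of the support.

θ̂_MAP = 9.09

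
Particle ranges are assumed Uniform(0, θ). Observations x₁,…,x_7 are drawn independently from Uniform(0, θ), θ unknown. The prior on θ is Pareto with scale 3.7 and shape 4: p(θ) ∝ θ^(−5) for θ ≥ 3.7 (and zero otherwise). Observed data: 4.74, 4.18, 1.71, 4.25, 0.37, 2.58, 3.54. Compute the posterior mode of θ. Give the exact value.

θ̂_MAP = 4.74

The Uniform(0, θ) likelihood is θ^(−n) for θ ≥ max(xᵢ), zero otherwise. Here max(xᵢ) = 4.74.
Posterior ∝ θ^(−5) · θ^(−7) = θ^(−12) on θ ≥ max(3.7, 4.74) = 4.74.
This density is strictly decreasing in θ, so the posterior mode lies at the lower boundary of the support.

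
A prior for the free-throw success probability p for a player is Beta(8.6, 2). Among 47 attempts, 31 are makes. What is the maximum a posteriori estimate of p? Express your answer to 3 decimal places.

p̂_MAP = 0.694

Prior: Beta(8.6, 2).
Data: 31 successes in 47 trials. The binomial likelihood contributes p^31(1−p)^16, so the posterior is Beta(8.6+31, 2+16) = Beta(39.6, 18).
For Beta(a, b) with a, b > 1 the mode is (a−1)/(a+b−2) = 38.6/55.6 ≈ 0.694.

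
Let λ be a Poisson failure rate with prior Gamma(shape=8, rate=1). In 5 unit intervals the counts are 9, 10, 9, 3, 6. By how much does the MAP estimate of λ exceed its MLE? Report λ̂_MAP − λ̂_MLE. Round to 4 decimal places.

Σxᵢ = 37. Posterior is Gamma(45, 6); MAP = (45−1)/6 = 44/6 ≈ 7.33333.
MLE = x̄ = 37/5 ≈ 7.40000.
Difference = 44/6 − 37/5 = -1/15 ≈ -0.0667.

MAP − MLE = -0.0667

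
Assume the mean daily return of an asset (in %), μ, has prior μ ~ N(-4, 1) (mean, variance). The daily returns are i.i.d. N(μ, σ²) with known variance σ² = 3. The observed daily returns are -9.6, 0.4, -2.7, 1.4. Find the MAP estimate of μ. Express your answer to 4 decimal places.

n = 4; x̄ = ((-9.6) + 0.4 + (-2.7) + 1.4)/4 = -10.5/4 = -2.625.
For a Normal prior and Normal likelihood with known variance, the posterior is Normal; its mode equals its mean, the precision-weighted average.
Prior precision 1/σ₀² = 1/1 = 1; data precision n/σ² = 4/3.
μ̂ = (1·(-4) + (4/3)·(-2.625)) / (1 + 4/3) = (-7.5)/(7/3) = -45/14 ≈ -3.2143.

μ̂_MAP = -3.2143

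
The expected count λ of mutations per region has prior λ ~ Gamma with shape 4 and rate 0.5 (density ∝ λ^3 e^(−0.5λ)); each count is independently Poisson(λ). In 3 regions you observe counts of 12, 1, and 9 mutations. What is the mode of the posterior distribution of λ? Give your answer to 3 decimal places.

Σxᵢ = 12+1+9 = 22, with n = 3.
Posterior ∝ λ^3e^(−0.5λ) · λ^22e^(−3λ) = λ^25e^(−3.5λ), i.e. Gamma(shape=26, rate=3.5).
The mode of a Gamma(a, b) with a ≥ 1 (shape–rate) is (a−1)/b = 25/3.5 ≈ 7.143.

λ̂_MAP = 7.143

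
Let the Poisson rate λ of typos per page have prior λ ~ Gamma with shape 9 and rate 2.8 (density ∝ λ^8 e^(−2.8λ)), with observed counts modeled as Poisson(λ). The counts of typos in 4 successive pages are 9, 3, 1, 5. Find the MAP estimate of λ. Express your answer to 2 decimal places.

λ̂_MAP = 3.82

Σxᵢ = 9+3+1+5 = 18, with n = 4.
Posterior ∝ λ^8e^(−2.8λ) · λ^18e^(−4λ) = λ^26e^(−6.8λ), i.e. Gamma(shape=27, rate=6.8).
The mode of a Gamma(a, b) with a ≥ 1 (shape–rate) is (a−1)/b = 26/6.8 ≈ 3.82.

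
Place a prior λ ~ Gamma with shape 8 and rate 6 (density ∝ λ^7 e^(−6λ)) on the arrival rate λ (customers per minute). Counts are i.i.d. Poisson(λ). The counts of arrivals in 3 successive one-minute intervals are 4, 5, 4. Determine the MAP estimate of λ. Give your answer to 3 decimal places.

Σxᵢ = 4+5+4 = 13, with n = 3.
Posterior ∝ λ^7e^(−6λ) · λ^13e^(−3λ) = λ^20e^(−9λ), i.e. Gamma(shape=21, rate=9).
The mode of a Gamma(a, b) with a ≥ 1 (shape–rate) is (a−1)/b = 20/9 ≈ 2.222.

λ̂_MAP = 2.222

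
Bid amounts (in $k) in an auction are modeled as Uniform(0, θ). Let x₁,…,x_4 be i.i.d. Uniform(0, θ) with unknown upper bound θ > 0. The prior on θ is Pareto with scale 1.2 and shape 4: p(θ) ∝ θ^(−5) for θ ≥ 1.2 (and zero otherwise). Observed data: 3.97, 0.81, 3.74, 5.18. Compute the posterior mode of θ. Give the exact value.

The Uniform(0, θ) likelihood is θ^(−n) for θ ≥ max(xᵢ), zero otherwise. Here max(xᵢ) = 5.18.
Posterior ∝ θ^(−5) · θ^(−4) = θ^(−9) on θ ≥ max(1.2, 5.18) = 5.18.
This density is strictly decreasing in θ, so the posterior mode lies at the lower boundary of the support.

θ̂_MAP = 5.18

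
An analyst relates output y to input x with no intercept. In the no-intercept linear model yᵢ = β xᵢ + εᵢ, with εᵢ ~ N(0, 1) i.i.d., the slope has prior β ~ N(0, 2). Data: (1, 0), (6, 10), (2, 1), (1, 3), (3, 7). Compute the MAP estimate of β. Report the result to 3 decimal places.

β̂_MAP = 1.670

log p(β | y) = −Σ(yᵢ − βxᵢ)²/(2·1) − β²/(2·2) + const.
Setting the derivative to zero: Σxᵢ(yᵢ − βxᵢ)/1 − β/2 = 0, so β = Σxᵢyᵢ / (Σxᵢ² + σ²/τ²).
Σxᵢyᵢ = 1·0 + 6·10 + 2·1 + 1·3 + 3·7 = 86; Σxᵢ² = 51; σ²/τ² = 0.5.
β̂_MAP = 86 / (51 + 0.5) = 86/51.5 ≈ 1.670.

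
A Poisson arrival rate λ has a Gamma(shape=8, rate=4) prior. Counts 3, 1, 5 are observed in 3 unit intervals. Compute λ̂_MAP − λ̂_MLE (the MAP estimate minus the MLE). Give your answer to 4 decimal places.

MAP − MLE = -0.7143

Σxᵢ = 9. Posterior is Gamma(17, 7); MAP = (17−1)/7 = 16/7 ≈ 2.28571.
MLE = x̄ = 9/3 ≈ 3.00000.
Difference = 16/7 − 9/3 = -5/7 ≈ -0.7143.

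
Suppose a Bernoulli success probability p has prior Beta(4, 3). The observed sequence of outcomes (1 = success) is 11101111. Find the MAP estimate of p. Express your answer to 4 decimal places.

Prior: Beta(4, 3).
Data: 7 successes in 8 trials (from the sequence). The binomial likelihood contributes p^7(1−p)^1, so the posterior is Beta(4+7, 3+1) = Beta(11, 4).
For Beta(a, b) with a, b > 1 the mode is (a−1)/(a+b−2) = 10/13 ≈ 0.7692.

p̂_MAP = 0.7692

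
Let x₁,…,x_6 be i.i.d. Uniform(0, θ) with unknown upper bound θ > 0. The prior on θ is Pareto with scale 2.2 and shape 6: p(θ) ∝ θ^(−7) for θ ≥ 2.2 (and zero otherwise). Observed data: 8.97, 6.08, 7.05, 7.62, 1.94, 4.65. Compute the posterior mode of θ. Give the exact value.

θ̂_MAP = 8.97

The Uniform(0, θ) likelihood is θ^(−n) for θ ≥ max(xᵢ), zero otherwise. Here max(xᵢ) = 8.97.
Posterior ∝ θ^(−7) · θ^(−6) = θ^(−13) on θ ≥ max(2.2, 8.97) = 8.97.
This density is strictly decreasing in θ, so the posterior mode lies at the lower boundary of the support.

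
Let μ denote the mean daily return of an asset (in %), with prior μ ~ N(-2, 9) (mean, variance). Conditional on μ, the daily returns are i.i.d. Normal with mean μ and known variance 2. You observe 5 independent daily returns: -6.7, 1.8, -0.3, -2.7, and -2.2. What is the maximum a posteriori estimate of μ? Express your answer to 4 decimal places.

μ̂_MAP = -2.0191

n = 5; x̄ = ((-6.7) + 1.8 + (-0.3) + (-2.7) + (-2.2))/5 = -10.1/5 = -2.02.
For a Normal prior and Normal likelihood with known variance, the posterior is Normal; its mode equals its mean, the precision-weighted average.
Prior precision 1/σ₀² = 1/9; data precision n/σ² = 5/2 = 2.5.
μ̂ = ((1/9)·(-2) + 2.5·(-2.02)) / (1/9 + 2.5) = (-949/180)/(47/18) = -949/470 ≈ -2.0191.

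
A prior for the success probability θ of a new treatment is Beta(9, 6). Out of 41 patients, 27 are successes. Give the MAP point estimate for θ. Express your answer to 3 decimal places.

Prior: Beta(9, 6).
Data: 27 successes in 41 trials. The binomial likelihood contributes θ^27(1−θ)^14, so the posterior is Beta(9+27, 6+14) = Beta(36, 20).
For Beta(a, b) with a, b > 1 the mode is (a−1)/(a+b−2) = 35/54 ≈ 0.648.

θ̂_MAP = 0.648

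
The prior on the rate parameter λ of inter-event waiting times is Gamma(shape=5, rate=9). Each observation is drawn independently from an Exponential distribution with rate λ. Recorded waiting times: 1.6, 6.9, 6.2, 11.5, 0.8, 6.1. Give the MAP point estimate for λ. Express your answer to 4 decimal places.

λ̂_MAP = 0.2375

The Exponential(rate=λ) likelihood is ∝ λ^n e^(−λΣtᵢ). Here n = 6 and Σtᵢ = 1.6 + 6.9 + 6.2 + 11.5 + 0.8 + 6.1 = 33.1.
Posterior ∝ λ^4e^(−9λ) · λ^6e^(−33.1λ) = λ^10e^(−42.1λ), i.e. Gamma(11, 42.1).
Mode = (a−1)/b = 10/42.1 ≈ 0.2375.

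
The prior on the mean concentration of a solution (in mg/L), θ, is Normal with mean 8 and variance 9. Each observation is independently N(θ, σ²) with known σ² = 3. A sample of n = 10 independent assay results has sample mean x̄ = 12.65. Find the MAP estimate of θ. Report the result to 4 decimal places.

n = 10, x̄ = 12.65.
For a Normal prior and Normal likelihood with known variance, the posterior is Normal; its mode equals its mean, the precision-weighted average.
Prior precision 1/σ₀² = 1/9; data precision n/σ² = 10/3.
θ̂ = ((1/9)·8 + (10/3)·12.65) / (1/9 + 10/3) = (775/18)/(31/9) = 12.5000.

θ̂_MAP = 12.5000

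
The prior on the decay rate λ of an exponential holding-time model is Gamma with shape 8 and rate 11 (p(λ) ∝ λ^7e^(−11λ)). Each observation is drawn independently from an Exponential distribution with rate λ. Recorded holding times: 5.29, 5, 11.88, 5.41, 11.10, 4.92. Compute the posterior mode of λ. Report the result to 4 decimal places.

The Exponential(rate=λ) likelihood is ∝ λ^n e^(−λΣtᵢ). Here n = 6 and Σtᵢ = 5.29 + 5 + 11.88 + 5.41 + 11.10 + 4.92 = 43.60.
Posterior ∝ λ^7e^(−11λ) · λ^6e^(−43.60λ) = λ^13e^(−54.60λ), i.e. Gamma(14, 54.60).
Mode = (a−1)/b = 13/54.60 ≈ 0.2381.

λ̂_MAP = 0.2381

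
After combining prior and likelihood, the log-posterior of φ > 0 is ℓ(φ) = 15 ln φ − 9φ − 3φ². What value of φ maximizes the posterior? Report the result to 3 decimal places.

ℓ'(φ) = 15/φ − 9 − 6φ. Setting this to zero and multiplying by φ: 6φ² + 9φ − 15 = 0.
φ = (−9 + √(9² + 4·6·15)) / (2·6) = (−9 + √441) / 12 = (−9 + 21)/12 = 1.
ℓ''(φ) = −15/φ² − 6 < 0, confirming a maximum.

φ̂_MAP = 1.000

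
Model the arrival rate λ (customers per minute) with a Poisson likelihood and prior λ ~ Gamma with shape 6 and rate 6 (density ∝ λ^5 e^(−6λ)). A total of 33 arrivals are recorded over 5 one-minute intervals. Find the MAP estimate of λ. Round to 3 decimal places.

Σxᵢ = 33, n = 5.
Posterior ∝ λ^5e^(−6λ) · λ^33e^(−5λ) = λ^38e^(−11λ), i.e. Gamma(shape=39, rate=11).
The mode of a Gamma(a, b) with a ≥ 1 (shape–rate) is (a−1)/b = 38/11 ≈ 3.455.

λ̂_MAP = 3.455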